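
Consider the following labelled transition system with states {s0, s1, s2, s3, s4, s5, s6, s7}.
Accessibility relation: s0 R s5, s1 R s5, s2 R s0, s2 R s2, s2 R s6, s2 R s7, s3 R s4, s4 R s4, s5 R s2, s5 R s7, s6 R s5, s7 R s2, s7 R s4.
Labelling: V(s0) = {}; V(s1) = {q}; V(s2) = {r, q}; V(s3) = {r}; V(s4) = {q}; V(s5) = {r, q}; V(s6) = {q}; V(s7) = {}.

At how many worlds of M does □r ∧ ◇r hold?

3

Let φ = □r ∧ ◇r. Evaluate φ at each world:
  s0 (successors {s5}): φ is true.
  s1 (successors {s5}): φ is true.
  s2 (successors {s0, s2, s6, s7}): φ is false.
  s3 (successors {s4}): φ is false.
  s4 (successors {s4}): φ is false.
  s5 (successors {s2, s7}): φ is false.
  s6 (successors {s5}): φ is true.
  s7 (successors {s2, s4}): φ is false.
For instance, at s2:
  At s2: □r is false, ◇r is true, so □r ∧ ◇r is false.
    At s2: □r requires r at every successor {s0, s2, s6, s7}.
      r fails at s0, so □r is false at s2.
    At s2: ◇r requires r at some successor in {s0, s2, s6, s7}.
      r holds at s2, so ◇r is true at s2.
Satisfying worlds: {s0, s1, s6}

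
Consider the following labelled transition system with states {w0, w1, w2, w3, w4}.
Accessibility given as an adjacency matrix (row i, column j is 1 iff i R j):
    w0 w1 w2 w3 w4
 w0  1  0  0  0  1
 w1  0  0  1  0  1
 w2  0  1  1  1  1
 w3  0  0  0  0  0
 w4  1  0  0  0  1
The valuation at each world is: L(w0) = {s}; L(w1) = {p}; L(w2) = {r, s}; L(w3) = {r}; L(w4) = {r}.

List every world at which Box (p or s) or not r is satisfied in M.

Let φ = Box (p or s) or not r. Evaluate φ at each world:
  w0 (successors {w0, w4}): φ is true.
  w1 (successors {w2, w4}): φ is true.
  w2 (successors {w1, w2, w3, w4}): φ is false.
  w3 (successors ∅): φ is true.
  w4 (successors {w0, w4}): φ is false.
For instance, at w4:
  At w4: Box (p or s) is false, not r is false, so Box (p or s) or not r is false.
    At w4: Box (p or s) requires p or s at every successor {w0, w4}.
      p or s fails at w4, so Box (p or s) is false at w4.
Satisfying worlds: {w0, w1, w3}

w0, w1, w3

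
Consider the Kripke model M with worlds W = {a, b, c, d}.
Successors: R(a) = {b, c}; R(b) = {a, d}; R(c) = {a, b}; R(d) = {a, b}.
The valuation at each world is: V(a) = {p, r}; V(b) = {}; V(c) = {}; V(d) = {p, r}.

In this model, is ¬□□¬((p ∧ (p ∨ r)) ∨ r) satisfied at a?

Recall that □ψ holds at a world iff ψ holds at every accessible world, and ◇ψ holds iff ψ holds at some accessible world.
At a: □□¬((p ∧ (p ∨ r)) ∨ r) is false, so ¬□□¬((p ∧ (p ∨ r)) ∨ r) is true.
  At a: □□¬((p ∧ (p ∨ r)) ∨ r) requires □¬((p ∧ (p ∨ r)) ∨ r) at every successor {b, c}.
    □¬((p ∧ (p ∨ r)) ∨ r) fails at b, so □□¬((p ∧ (p ∨ r)) ∨ r) is false at a.
      At b: □¬((p ∧ (p ∨ r)) ∨ r) requires ¬((p ∧ (p ∨ r)) ∨ r) at every successor {a, d}.
        ¬((p ∧ (p ∨ r)) ∨ r) fails at a, so □¬((p ∧ (p ∨ r)) ∨ r) is false at b.

Yes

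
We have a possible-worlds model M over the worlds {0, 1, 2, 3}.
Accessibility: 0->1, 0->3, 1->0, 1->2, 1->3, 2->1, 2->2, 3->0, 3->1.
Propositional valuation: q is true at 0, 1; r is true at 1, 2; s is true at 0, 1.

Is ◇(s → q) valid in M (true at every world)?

Yes

Let φ = ◇(s → q). Evaluate φ at each world:
  0 (successors {1, 3}): φ is true.
  1 (successors {0, 2, 3}): φ is true.
  2 (successors {1, 2}): φ is true.
  3 (successors {0, 1}): φ is true.
For instance, at 0:
  At 0: ◇(s → q) requires s → q at some successor in {1, 3}.
    s → q holds at 1, so ◇(s → q) is true at 0.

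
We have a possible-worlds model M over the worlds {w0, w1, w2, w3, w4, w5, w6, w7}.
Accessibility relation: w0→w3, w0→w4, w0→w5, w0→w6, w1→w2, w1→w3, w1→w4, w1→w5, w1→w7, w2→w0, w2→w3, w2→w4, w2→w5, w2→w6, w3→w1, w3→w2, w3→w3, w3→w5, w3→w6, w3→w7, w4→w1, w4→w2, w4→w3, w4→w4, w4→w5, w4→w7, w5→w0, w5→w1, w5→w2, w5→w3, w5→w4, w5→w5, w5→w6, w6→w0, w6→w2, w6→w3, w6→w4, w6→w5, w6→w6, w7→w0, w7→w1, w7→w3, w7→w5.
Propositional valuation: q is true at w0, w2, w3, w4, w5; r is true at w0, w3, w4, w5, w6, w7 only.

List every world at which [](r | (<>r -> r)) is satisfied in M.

w0, w2

Let φ = [](r | (<>r -> r)). Evaluate φ at each world:
  w0 (successors {w3, w4, w5, w6}): φ is true.
  w1 (successors {w2, w3, w4, w5, w7}): φ is false.
  w2 (successors {w0, w3, w4, w5, w6}): φ is true.
  w3 (successors {w1, w2, w3, w5, w6, w7}): φ is false.
  w4 (successors {w1, w2, w3, w4, w5, w7}): φ is false.
  w5 (successors {w0, w1, w2, w3, w4, w5, w6}): φ is false.
  w6 (successors {w0, w2, w3, w4, w5, w6}): φ is false.
  w7 (successors {w0, w1, w3, w5}): φ is false.
For instance, at w1:
  At w1: [](r | (<>r -> r)) requires r | (<>r -> r) at every successor {w2, w3, w4, w5, w7}.
    r | (<>r -> r) fails at w2, so [](r | (<>r -> r)) is false at w1.
      At w2: r is false, <>r -> r is false, so r | (<>r -> r) is false.
Satisfying worlds: {w0, w2}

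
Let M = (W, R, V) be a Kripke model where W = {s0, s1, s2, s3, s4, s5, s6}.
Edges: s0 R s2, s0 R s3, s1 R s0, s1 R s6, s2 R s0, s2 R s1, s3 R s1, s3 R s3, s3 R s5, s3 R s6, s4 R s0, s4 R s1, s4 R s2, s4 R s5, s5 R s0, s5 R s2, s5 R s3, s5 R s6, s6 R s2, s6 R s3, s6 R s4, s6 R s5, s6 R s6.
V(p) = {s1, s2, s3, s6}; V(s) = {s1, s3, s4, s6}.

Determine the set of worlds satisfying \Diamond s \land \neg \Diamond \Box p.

Recall that \Box ψ holds at a world iff ψ holds at every accessible world, and \Diamond ψ holds iff ψ holds at some accessible world.
Let φ = \Diamond s \land \neg \Diamond \Box p. Evaluate φ at each world:
  s0 (successors {s2, s3}): φ is true.
  s1 (successors {s0, s6}): φ is false.
  s2 (successors {s0, s1}): φ is false.
  s3 (successors {s1, s3, s5, s6}): φ is true.
  s4 (successors {s0, s1, s2, s5}): φ is false.
  s5 (successors {s0, s2, s3, s6}): φ is false.
  s6 (successors {s2, s3, s4, s5, s6}): φ is true.
For instance, at s5:
  At s5: \Diamond s is true, \neg \Diamond \Box p is false, so \Diamond s \land \neg \Diamond \Box p is false.
    At s5: \Diamond s requires s at some successor in {s0, s2, s3, s6}.
      s holds at s3, so \Diamond s is true at s5.
    At s5: \Diamond \Box p is true, so \neg \Diamond \Box p is false.
      At s5: \Diamond \Box p requires \Box p at some successor in {s0, s2, s3, s6}.
        \Box p holds at s0, so \Diamond \Box p is true at s5.
Satisfying worlds: {s0, s3, s6}

s0, s3, s6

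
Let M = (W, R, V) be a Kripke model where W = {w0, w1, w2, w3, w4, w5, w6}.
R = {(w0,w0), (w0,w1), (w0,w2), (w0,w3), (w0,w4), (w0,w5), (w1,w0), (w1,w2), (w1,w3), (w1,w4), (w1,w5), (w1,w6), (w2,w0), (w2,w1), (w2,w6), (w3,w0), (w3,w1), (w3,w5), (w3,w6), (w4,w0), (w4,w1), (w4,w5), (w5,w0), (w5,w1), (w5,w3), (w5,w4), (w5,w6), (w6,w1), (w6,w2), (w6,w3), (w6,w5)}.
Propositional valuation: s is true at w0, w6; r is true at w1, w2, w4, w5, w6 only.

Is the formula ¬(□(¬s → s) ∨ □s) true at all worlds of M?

Yes

Let φ = ¬(□(¬s → s) ∨ □s). Evaluate φ at each world:
  w0 (successors {w0, w1, w2, w3, w4, w5}): φ is true.
  w1 (successors {w0, w2, w3, w4, w5, w6}): φ is true.
  w2 (successors {w0, w1, w6}): φ is true.
  w3 (successors {w0, w1, w5, w6}): φ is true.
  w4 (successors {w0, w1, w5}): φ is true.
  w5 (successors {w0, w1, w3, w4, w6}): φ is true.
  w6 (successors {w1, w2, w3, w5}): φ is true.
For instance, at w3:
  At w3: □(¬s → s) ∨ □s is false, so ¬(□(¬s → s) ∨ □s) is true.
    At w3: □(¬s → s) is false, □s is false, so □(¬s → s) ∨ □s is false.
      At w3: □(¬s → s) requires ¬s → s at every successor {w0, w1, w5, w6}.
        ¬s → s fails at w1, so □(¬s → s) is false at w3.
      At w3: □s requires s at every successor {w0, w1, w5, w6}.
        s fails at w1, so □s is false at w3.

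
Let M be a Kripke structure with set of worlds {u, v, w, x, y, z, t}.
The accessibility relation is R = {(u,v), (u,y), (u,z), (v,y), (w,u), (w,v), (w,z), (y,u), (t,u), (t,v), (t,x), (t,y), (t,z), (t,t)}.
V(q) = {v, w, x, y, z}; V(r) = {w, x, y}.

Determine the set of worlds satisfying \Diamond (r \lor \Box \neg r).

u, v, w, t

Let φ = \Diamond (r \lor \Box \neg r). Evaluate φ at each world:
  u (successors {v, y, z}): φ is true.
  v (successors {y}): φ is true.
  w (successors {u, v, z}): φ is true.
  x (successors ∅): φ is false.
  y (successors {u}): φ is false.
  z (successors ∅): φ is false.
  t (successors {u, v, x, y, z, t}): φ is true.
For instance, at v:
  At v: \Diamond (r \lor \Box \neg r) requires r \lor \Box \neg r at some successor in {y}.
    r \lor \Box \neg r holds at y, so \Diamond (r \lor \Box \neg r) is true at v.
      At y: r is true, \Box \neg r is true, so r \lor \Box \neg r is true.
Satisfying worlds: {u, v, w, t}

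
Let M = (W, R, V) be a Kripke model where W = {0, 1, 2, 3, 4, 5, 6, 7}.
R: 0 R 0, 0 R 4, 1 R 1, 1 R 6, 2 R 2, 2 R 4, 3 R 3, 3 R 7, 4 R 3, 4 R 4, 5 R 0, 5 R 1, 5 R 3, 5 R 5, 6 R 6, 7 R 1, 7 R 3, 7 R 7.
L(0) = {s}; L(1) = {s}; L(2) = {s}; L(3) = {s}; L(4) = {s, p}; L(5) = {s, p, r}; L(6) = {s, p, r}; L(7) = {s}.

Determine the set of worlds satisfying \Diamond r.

Recall that \Diamond ψ holds at a world iff ψ holds at some accessible world.
Let φ = \Diamond r. Evaluate φ at each world:
  0 (successors {0, 4}): φ is false.
  1 (successors {1, 6}): φ is true.
  2 (successors {2, 4}): φ is false.
  3 (successors {3, 7}): φ is false.
  4 (successors {3, 4}): φ is false.
  5 (successors {0, 1, 3, 5}): φ is true.
  6 (successors {6}): φ is true.
  7 (successors {1, 3, 7}): φ is false.
For instance, at 1:
  At 1: \Diamond r requires r at some successor in {1, 6}.
    r holds at 6, so \Diamond r is true at 1.
Satisfying worlds: {1, 5, 6}

1, 5, 6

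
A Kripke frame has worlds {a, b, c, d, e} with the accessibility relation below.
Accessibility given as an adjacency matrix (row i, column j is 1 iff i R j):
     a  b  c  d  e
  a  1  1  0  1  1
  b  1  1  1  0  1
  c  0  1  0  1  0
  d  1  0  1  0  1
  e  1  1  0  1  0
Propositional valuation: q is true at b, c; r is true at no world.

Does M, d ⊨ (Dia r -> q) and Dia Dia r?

At d: Dia r -> q is true, Dia Dia r is false, so (Dia r -> q) and Dia Dia r is false.
  At d: Dia r is false, q is false, so Dia r -> q is true.
    At d: Dia r requires r at some successor in {a, c, e}.
      At a: r is false.
      At c: r is false.
      At e: r is false.
    So Dia r is false at d.
  At d: Dia Dia r requires Dia r at some successor in {a, c, e}.
    At a: Dia r is false.
    At c: Dia r is false.
    At e: Dia r is false.
  So Dia Dia r is false at d.

No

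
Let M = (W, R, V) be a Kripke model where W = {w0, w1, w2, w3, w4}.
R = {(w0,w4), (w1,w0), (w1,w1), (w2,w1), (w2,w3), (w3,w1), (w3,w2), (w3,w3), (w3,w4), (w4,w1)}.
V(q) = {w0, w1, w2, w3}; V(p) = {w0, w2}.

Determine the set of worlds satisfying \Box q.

Let φ = \Box q. Evaluate φ at each world:
  w0 (successors {w4}): φ is false.
  w1 (successors {w0, w1}): φ is true.
  w2 (successors {w1, w3}): φ is true.
  w3 (successors {w1, w2, w3, w4}): φ is false.
  w4 (successors {w1}): φ is true.
For instance, at w1:
  At w1: \Box q requires q at every successor {w0, w1}.
    At w0: q is true.
    At w1: q is true.
  So \Box q is true at w1.
Satisfying worlds: {w1, w2, w4}

w1, w2, w4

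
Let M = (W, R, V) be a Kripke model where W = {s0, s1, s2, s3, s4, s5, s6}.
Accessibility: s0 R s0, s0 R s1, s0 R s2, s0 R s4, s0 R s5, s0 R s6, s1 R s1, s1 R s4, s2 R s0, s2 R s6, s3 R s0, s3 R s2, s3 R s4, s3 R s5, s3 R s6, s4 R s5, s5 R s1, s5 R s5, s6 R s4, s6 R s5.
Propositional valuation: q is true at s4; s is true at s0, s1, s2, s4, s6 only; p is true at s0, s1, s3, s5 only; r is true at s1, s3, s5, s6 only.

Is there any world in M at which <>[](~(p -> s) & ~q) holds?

Yes

Recall that []ψ holds at a world iff ψ holds at every accessible world, and <>ψ holds iff ψ holds at some accessible world.
Let φ = <>[](~(p -> s) & ~q). Evaluate φ at each world:
  s0 (successors {s0, s1, s2, s4, s5, s6}): φ is true.
  s1 (successors {s1, s4}): φ is true.
  s2 (successors {s0, s6}): φ is false.
  s3 (successors {s0, s2, s4, s5, s6}): φ is true.
  s4 (successors {s5}): φ is false.
  s5 (successors {s1, s5}): φ is false.
  s6 (successors {s4, s5}): φ is true.
Detail at s0 (witness):
  At s0: <>[](~(p -> s) & ~q) requires [](~(p -> s) & ~q) at some successor in {s0, s1, s2, s4, s5, s6}.
    [](~(p -> s) & ~q) holds at s4, so <>[](~(p -> s) & ~q) is true at s0.
      At s4: [](~(p -> s) & ~q) requires ~(p -> s) & ~q at every successor {s5}.
        At s5: ~(p -> s) & ~q is true.
      So [](~(p -> s) & ~q) is true at s4.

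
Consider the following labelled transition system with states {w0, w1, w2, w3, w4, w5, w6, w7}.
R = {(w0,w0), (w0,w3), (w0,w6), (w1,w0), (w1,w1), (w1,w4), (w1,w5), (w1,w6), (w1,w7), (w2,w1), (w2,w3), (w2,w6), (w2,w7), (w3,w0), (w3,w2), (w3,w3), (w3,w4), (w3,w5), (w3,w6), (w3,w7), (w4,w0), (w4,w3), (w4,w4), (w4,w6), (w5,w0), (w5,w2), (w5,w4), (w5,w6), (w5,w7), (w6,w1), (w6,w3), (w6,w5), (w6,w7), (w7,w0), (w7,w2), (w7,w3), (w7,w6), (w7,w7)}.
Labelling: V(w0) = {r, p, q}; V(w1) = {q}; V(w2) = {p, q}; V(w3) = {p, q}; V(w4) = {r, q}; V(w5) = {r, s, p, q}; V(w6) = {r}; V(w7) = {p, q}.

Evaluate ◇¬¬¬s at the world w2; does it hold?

Recall that ◇ψ holds at a world iff ψ holds at some accessible world.
At w2: ◇¬¬¬s requires ¬¬¬s at some successor in {w1, w3, w6, w7}.
  ¬¬¬s holds at w1, so ◇¬¬¬s is true at w2.

Yes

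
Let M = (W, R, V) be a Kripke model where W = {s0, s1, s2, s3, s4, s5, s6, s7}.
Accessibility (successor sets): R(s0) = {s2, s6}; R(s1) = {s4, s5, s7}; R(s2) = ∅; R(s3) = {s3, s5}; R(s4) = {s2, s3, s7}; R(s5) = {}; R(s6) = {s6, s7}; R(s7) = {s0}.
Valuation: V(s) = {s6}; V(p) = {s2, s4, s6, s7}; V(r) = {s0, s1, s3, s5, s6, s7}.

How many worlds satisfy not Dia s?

Recall that Dia ψ holds at a world iff ψ holds at some accessible world.
Let φ = not Dia s. Evaluate φ at each world:
  s0 (successors {s2, s6}): φ is false.
  s1 (successors {s4, s5, s7}): φ is true.
  s2 (successors ∅): φ is true.
  s3 (successors {s3, s5}): φ is true.
  s4 (successors {s2, s3, s7}): φ is true.
  s5 (successors ∅): φ is true.
  s6 (successors {s6, s7}): φ is false.
  s7 (successors {s0}): φ is true.
For instance, at s1:
  At s1: Dia s is false, so not Dia s is true.
    At s1: Dia s requires s at some successor in {s4, s5, s7}.
      At s4: s is false.
      At s5: s is false.
      At s7: s is false.
    So Dia s is false at s1.
Satisfying worlds: {s1, s2, s3, s4, s5, s7}

6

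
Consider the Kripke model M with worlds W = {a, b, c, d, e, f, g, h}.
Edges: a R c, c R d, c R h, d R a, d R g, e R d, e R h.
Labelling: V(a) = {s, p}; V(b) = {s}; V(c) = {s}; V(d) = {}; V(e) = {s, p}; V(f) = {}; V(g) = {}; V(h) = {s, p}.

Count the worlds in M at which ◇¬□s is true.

3

Recall that □ψ holds at a world iff ψ holds at every accessible world, and ◇ψ holds iff ψ holds at some accessible world.
Let φ = ◇¬□s. Evaluate φ at each world:
  a (successors {c}): φ is true.
  b (successors ∅): φ is false.
  c (successors {d, h}): φ is true.
  d (successors {a, g}): φ is false.
  e (successors {d, h}): φ is true.
  f (successors ∅): φ is false.
  g (successors ∅): φ is false.
  h (successors ∅): φ is false.
For instance, at d:
  At d: ◇¬□s requires ¬□s at some successor in {a, g}.
    At a: ¬□s is false.
    At g: ¬□s is false.
  So ◇¬□s is false at d.
Satisfying worlds: {a, c, e}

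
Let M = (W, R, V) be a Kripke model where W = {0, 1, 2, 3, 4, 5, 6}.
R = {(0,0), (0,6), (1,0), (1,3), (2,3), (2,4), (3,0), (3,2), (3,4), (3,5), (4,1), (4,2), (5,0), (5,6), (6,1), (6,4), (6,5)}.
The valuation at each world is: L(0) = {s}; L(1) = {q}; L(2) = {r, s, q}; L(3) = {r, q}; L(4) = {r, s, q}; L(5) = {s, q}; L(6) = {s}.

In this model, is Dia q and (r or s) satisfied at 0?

No

At 0: Dia q is false, r or s is true, so Dia q and (r or s) is false.
  At 0: Dia q requires q at some successor in {0, 6}.
    At 0: q is false.
    At 6: q is false.
  So Dia q is false at 0.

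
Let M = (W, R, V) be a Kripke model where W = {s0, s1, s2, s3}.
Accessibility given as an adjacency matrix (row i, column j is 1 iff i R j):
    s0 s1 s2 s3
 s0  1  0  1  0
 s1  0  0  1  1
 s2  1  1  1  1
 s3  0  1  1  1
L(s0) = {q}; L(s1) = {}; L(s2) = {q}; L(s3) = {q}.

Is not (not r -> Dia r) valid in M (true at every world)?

Recall that Dia ψ holds at a world iff ψ holds at some accessible world.
Let φ = not (not r -> Dia r). Evaluate φ at each world:
  s0 (successors {s0, s2}): φ is true.
  s1 (successors {s2, s3}): φ is true.
  s2 (successors {s0, s1, s2, s3}): φ is true.
  s3 (successors {s1, s2, s3}): φ is true.
For instance, at s0:
  At s0: not r -> Dia r is false, so not (not r -> Dia r) is true.
    At s0: not r is true, Dia r is false, so not r -> Dia r is false.
      At s0: Dia r requires r at some successor in {s0, s2}.
        At s0: r is false.
        At s2: r is false.
      So Dia r is false at s0.

Yes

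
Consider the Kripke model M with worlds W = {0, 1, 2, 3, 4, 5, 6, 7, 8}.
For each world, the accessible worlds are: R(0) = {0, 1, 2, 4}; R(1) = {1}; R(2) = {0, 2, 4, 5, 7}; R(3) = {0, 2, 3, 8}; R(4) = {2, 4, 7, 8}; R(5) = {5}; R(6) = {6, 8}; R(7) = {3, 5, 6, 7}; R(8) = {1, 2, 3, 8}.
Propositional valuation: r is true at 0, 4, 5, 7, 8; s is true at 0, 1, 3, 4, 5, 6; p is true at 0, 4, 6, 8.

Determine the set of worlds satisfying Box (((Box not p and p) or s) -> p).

4, 6

Let φ = Box (((Box not p and p) or s) -> p). Evaluate φ at each world:
  0 (successors {0, 1, 2, 4}): φ is false.
  1 (successors {1}): φ is false.
  2 (successors {0, 2, 4, 5, 7}): φ is false.
  3 (successors {0, 2, 3, 8}): φ is false.
  4 (successors {2, 4, 7, 8}): φ is true.
  5 (successors {5}): φ is false.
  6 (successors {6, 8}): φ is true.
  7 (successors {3, 5, 6, 7}): φ is false.
  8 (successors {1, 2, 3, 8}): φ is false.
For instance, at 3:
  At 3: Box (((Box not p and p) or s) -> p) requires ((Box not p and p) or s) -> p at every successor {0, 2, 3, 8}.
    ((Box not p and p) or s) -> p fails at 3, so Box (((Box not p and p) or s) -> p) is false at 3.
      At 3: (Box not p and p) or s is true, p is false, so ((Box not p and p) or s) -> p is false.
Satisfying worlds: {4, 6}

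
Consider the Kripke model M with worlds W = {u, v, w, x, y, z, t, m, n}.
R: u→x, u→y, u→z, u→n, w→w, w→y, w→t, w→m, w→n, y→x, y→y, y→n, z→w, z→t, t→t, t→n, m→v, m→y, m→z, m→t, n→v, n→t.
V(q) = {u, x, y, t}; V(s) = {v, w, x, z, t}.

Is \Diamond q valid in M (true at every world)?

No

Recall that \Diamond ψ holds at a world iff ψ holds at some accessible world.
Let φ = \Diamond q. Evaluate φ at each world:
  u (successors {x, y, z, n}): φ is true.
  v (successors ∅): φ is false.
  w (successors {w, y, t, m, n}): φ is true.
  x (successors ∅): φ is false.
  y (successors {x, y, n}): φ is true.
  z (successors {w, t}): φ is true.
  t (successors {t, n}): φ is true.
  m (successors {v, y, z, t}): φ is true.
  n (successors {v, t}): φ is true.
Detail at v (counterexample):
  At v: no accessible worlds, so \Diamond q is false.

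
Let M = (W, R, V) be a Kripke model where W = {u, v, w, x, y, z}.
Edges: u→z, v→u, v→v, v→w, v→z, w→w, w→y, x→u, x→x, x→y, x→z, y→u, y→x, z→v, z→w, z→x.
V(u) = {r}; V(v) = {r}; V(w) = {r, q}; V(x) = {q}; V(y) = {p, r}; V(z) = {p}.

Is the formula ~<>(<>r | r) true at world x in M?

No

At x: <>(<>r | r) is true, so ~<>(<>r | r) is false.
  At x: <>(<>r | r) requires <>r | r at some successor in {u, x, y, z}.
    <>r | r holds at u, so <>(<>r | r) is true at x.
      At u: <>r is false, r is true, so <>r | r is true.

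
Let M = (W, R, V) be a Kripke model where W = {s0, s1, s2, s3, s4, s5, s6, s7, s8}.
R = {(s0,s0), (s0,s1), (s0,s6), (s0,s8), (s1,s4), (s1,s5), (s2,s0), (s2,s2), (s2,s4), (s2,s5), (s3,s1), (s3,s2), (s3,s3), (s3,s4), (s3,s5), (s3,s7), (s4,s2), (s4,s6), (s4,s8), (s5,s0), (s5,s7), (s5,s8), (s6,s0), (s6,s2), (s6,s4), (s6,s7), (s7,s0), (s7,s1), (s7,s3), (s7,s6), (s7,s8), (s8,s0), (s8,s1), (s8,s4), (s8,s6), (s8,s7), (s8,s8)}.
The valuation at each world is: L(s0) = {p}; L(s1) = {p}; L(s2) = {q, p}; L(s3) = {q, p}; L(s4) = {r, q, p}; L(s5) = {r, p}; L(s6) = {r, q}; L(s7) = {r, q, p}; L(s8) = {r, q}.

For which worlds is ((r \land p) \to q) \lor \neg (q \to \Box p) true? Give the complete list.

Recall that \Box ψ holds at a world iff ψ holds at every accessible world, and \Diamond ψ holds iff ψ holds at some accessible world.
Let φ = ((r \land p) \to q) \lor \neg (q \to \Box p). Evaluate φ at each world:
  s0 (successors {s0, s1, s6, s8}): φ is true.
  s1 (successors {s4, s5}): φ is true.
  s2 (successors {s0, s2, s4, s5}): φ is true.
  s3 (successors {s1, s2, s3, s4, s5, s7}): φ is true.
  s4 (successors {s2, s6, s8}): φ is true.
  s5 (successors {s0, s7, s8}): φ is false.
  s6 (successors {s0, s2, s4, s7}): φ is true.
  s7 (successors {s0, s1, s3, s6, s8}): φ is true.
  s8 (successors {s0, s1, s4, s6, s7, s8}): φ is true.
For instance, at s8:
  At s8: (r \land p) \to q is true, \neg (q \to \Box p) is true, so ((r \land p) \to q) \lor \neg (q \to \Box p) is true.
    At s8: q \to \Box p is false, so \neg (q \to \Box p) is true.
      At s8: q is true, \Box p is false, so q \to \Box p is false.
Satisfying worlds: {s0, s1, s2, s3, s4, s6, s7, s8}

s0, s1, s2, s3, s4, s6, s7, s8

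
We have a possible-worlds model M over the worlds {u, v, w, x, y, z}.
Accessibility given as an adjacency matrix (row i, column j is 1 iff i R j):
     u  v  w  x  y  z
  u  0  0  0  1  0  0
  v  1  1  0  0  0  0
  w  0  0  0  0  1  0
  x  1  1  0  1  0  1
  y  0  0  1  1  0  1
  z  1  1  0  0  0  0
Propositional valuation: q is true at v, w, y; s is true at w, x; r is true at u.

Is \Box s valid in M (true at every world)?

Let φ = \Box s. Evaluate φ at each world:
  u (successors {x}): φ is true.
  v (successors {u, v}): φ is false.
  w (successors {y}): φ is false.
  x (successors {u, v, x, z}): φ is false.
  y (successors {w, x, z}): φ is false.
  z (successors {u, v}): φ is false.
Detail at v (counterexample):
  At v: \Box s requires s at every successor {u, v}.
    s fails at u, so \Box s is false at v.

No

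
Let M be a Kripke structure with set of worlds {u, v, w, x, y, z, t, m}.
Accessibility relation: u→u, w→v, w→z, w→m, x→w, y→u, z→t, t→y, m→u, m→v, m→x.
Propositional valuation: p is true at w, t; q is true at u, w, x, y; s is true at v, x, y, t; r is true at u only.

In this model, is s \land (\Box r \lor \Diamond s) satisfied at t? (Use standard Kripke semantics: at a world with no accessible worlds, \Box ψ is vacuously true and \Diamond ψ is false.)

Recall that \Box ψ holds at a world iff ψ holds at every accessible world, and \Diamond ψ holds iff ψ holds at some accessible world.
At t: s is true, \Box r \lor \Diamond s is true, so s \land (\Box r \lor \Diamond s) is true.
  At t: \Box r is false, \Diamond s is true, so \Box r \lor \Diamond s is true.
    At t: \Box r requires r at every successor {y}.
      r fails at y, so \Box r is false at t.
    At t: \Diamond s requires s at some successor in {y}.
      s holds at y, so \Diamond s is true at t.

Yes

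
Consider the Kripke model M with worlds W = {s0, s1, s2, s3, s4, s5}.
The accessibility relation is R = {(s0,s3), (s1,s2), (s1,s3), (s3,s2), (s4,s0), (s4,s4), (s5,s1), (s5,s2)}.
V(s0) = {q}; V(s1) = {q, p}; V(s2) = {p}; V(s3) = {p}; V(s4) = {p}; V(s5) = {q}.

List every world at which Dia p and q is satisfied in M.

s0, s1, s5

Recall that Dia ψ holds at a world iff ψ holds at some accessible world.
Let φ = Dia p and q. Evaluate φ at each world:
  s0 (successors {s3}): φ is true.
  s1 (successors {s2, s3}): φ is true.
  s2 (successors ∅): φ is false.
  s3 (successors {s2}): φ is false.
  s4 (successors {s0, s4}): φ is false.
  s5 (successors {s1, s2}): φ is true.
For instance, at s5:
  At s5: Dia p is true, q is true, so Dia p and q is true.
    At s5: Dia p requires p at some successor in {s1, s2}.
      p holds at s1, so Dia p is true at s5.
Satisfying worlds: {s0, s1, s5}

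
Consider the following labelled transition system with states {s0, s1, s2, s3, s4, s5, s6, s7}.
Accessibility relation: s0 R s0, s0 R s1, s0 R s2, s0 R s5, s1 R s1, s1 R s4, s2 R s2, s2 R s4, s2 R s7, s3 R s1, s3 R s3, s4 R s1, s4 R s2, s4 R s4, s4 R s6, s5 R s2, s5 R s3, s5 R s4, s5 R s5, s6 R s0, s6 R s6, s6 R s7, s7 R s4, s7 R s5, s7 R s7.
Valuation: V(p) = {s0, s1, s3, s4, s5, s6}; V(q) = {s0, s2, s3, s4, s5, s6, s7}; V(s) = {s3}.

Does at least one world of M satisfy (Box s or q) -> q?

Yes

Let φ = (Box s or q) -> q. Evaluate φ at each world:
  s0 (successors {s0, s1, s2, s5}): φ is true.
  s1 (successors {s1, s4}): φ is true.
  s2 (successors {s2, s4, s7}): φ is true.
  s3 (successors {s1, s3}): φ is true.
  s4 (successors {s1, s2, s4, s6}): φ is true.
  s5 (successors {s2, s3, s4, s5}): φ is true.
  s6 (successors {s0, s6, s7}): φ is true.
  s7 (successors {s4, s5, s7}): φ is true.
Detail at s0 (witness):
  At s0: Box s or q is true, q is true, so (Box s or q) -> q is true.
    At s0: Box s is false, q is true, so Box s or q is true.
      At s0: Box s requires s at every successor {s0, s1, s2, s5}.
        s fails at s0, so Box s is false at s0.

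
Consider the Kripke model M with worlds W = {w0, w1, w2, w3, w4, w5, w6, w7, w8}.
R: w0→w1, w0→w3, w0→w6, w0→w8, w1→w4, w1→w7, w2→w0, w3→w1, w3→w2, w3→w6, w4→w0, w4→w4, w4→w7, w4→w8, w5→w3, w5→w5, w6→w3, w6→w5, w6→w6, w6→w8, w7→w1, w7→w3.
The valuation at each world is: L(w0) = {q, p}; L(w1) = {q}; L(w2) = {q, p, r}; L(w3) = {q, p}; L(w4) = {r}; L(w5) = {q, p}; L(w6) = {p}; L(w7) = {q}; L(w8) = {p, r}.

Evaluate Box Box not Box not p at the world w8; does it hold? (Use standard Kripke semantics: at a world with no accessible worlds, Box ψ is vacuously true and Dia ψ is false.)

Yes

At w8: no accessible worlds, so Box Box not Box not p holds vacuously.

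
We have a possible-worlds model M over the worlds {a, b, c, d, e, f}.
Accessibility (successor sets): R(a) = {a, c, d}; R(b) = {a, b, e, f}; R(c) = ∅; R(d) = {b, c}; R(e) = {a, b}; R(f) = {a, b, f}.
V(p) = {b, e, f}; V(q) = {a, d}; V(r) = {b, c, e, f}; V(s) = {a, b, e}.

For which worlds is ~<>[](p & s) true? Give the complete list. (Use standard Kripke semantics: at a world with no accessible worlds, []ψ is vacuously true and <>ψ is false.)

Recall that []ψ holds at a world iff ψ holds at every accessible world, and <>ψ holds iff ψ holds at some accessible world.
Let φ = ~<>[](p & s). Evaluate φ at each world:
  a (successors {a, c, d}): φ is false.
  b (successors {a, b, e, f}): φ is true.
  c (successors ∅): φ is true.
  d (successors {b, c}): φ is false.
  e (successors {a, b}): φ is true.
  f (successors {a, b, f}): φ is true.
For instance, at a:
  At a: <>[](p & s) is true, so ~<>[](p & s) is false.
    At a: <>[](p & s) requires [](p & s) at some successor in {a, c, d}.
      [](p & s) holds at c, so <>[](p & s) is true at a.
Satisfying worlds: {b, c, e, f}

b, c, e, f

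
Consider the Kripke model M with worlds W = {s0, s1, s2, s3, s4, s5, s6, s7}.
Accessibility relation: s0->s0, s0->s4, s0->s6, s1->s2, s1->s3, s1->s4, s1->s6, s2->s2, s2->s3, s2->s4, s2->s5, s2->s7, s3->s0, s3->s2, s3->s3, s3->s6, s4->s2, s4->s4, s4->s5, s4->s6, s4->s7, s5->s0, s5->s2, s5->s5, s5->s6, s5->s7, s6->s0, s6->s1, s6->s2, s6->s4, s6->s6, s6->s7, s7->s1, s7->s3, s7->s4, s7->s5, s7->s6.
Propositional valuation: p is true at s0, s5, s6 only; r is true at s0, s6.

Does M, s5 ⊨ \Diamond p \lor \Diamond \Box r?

Yes

At s5: \Diamond p is true, \Diamond \Box r is false, so \Diamond p \lor \Diamond \Box r is true.
  At s5: \Diamond p requires p at some successor in {s0, s2, s5, s6, s7}.
    p holds at s0, so \Diamond p is true at s5.
  At s5: \Diamond \Box r requires \Box r at some successor in {s0, s2, s5, s6, s7}.
    At s0: \Box r is false.
    At s2: \Box r is false.
    At s5: \Box r is false.
    At s6: \Box r is false.
    At s7: \Box r is false.
  So \Diamond \Box r is false at s5.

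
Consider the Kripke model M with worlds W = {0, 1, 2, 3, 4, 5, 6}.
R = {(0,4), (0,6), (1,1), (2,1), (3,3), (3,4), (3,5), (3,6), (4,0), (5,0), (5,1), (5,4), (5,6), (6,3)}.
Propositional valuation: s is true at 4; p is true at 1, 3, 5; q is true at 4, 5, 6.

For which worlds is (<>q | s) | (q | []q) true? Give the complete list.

Let φ = (<>q | s) | (q | []q). Evaluate φ at each world:
  0 (successors {4, 6}): φ is true.
  1 (successors {1}): φ is false.
  2 (successors {1}): φ is false.
  3 (successors {3, 4, 5, 6}): φ is true.
  4 (successors {0}): φ is true.
  5 (successors {0, 1, 4, 6}): φ is true.
  6 (successors {3}): φ is true.
For instance, at 4:
  At 4: <>q | s is true, q | []q is true, so (<>q | s) | (q | []q) is true.
    At 4: <>q is false, s is true, so <>q | s is true.
      At 4: <>q requires q at some successor in {0}.
        At 0: q is false.
      So <>q is false at 4.
    At 4: q is true, []q is false, so q | []q is true.
      At 4: []q requires q at every successor {0}.
        q fails at 0, so []q is false at 4.
Satisfying worlds: {0, 3, 4, 5, 6}

0, 3, 4, 5, 6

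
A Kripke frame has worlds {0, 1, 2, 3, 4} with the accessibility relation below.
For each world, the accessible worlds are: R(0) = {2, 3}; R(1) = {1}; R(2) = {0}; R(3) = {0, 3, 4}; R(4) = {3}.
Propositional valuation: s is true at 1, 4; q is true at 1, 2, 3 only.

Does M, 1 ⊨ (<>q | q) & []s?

Yes

Recall that []ψ holds at a world iff ψ holds at every accessible world, and <>ψ holds iff ψ holds at some accessible world.
At 1: <>q | q is true, []s is true, so (<>q | q) & []s is true.
  At 1: <>q is true, q is true, so <>q | q is true.
    At 1: <>q requires q at some successor in {1}.
      q holds at 1, so <>q is true at 1.
  At 1: []s requires s at every successor {1}.
    At 1: s is true.
  So []s is true at 1.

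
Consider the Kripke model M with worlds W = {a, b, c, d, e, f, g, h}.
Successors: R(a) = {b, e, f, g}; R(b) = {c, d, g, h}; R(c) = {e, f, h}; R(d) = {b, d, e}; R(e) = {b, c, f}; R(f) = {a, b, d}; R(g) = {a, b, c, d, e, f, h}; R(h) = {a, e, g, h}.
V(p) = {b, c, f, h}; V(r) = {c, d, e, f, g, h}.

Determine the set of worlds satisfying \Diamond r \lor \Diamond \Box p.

a, b, c, d, e, f, g, h

Let φ = \Diamond r \lor \Diamond \Box p. Evaluate φ at each world:
  a (successors {b, e, f, g}): φ is true.
  b (successors {c, d, g, h}): φ is true.
  c (successors {e, f, h}): φ is true.
  d (successors {b, d, e}): φ is true.
  e (successors {b, c, f}): φ is true.
  f (successors {a, b, d}): φ is true.
  g (successors {a, b, c, d, e, f, h}): φ is true.
  h (successors {a, e, g, h}): φ is true.
For instance, at g:
  At g: \Diamond r is true, \Diamond \Box p is true, so \Diamond r \lor \Diamond \Box p is true.
    At g: \Diamond r requires r at some successor in {a, b, c, d, e, f, h}.
      r holds at c, so \Diamond r is true at g.
    At g: \Diamond \Box p requires \Box p at some successor in {a, b, c, d, e, f, h}.
      \Box p holds at e, so \Diamond \Box p is true at g.
Satisfying worlds: {a, b, c, d, e, f, g, h}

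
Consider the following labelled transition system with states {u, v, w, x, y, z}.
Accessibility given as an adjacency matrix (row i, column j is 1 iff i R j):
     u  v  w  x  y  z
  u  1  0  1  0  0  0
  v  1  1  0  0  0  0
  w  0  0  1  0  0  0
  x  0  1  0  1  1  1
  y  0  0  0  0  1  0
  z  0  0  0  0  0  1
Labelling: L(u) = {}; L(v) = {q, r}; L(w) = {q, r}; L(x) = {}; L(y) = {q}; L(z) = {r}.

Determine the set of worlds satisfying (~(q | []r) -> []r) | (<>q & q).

v, w, y, z

Recall that []ψ holds at a world iff ψ holds at every accessible world, and <>ψ holds iff ψ holds at some accessible world.
Let φ = (~(q | []r) -> []r) | (<>q & q). Evaluate φ at each world:
  u (successors {u, w}): φ is false.
  v (successors {u, v}): φ is true.
  w (successors {w}): φ is true.
  x (successors {v, x, y, z}): φ is false.
  y (successors {y}): φ is true.
  z (successors {z}): φ is true.
For instance, at y:
  At y: ~(q | []r) -> []r is true, <>q & q is true, so (~(q | []r) -> []r) | (<>q & q) is true.
    At y: ~(q | []r) is false, []r is false, so ~(q | []r) -> []r is true.
      At y: q | []r is true, so ~(q | []r) is false.
      At y: []r requires r at every successor {y}.
        r fails at y, so []r is false at y.
    At y: <>q is true, q is true, so <>q & q is true.
      At y: <>q requires q at some successor in {y}.
        q holds at y, so <>q is true at y.
Satisfying worlds: {v, w, y, z}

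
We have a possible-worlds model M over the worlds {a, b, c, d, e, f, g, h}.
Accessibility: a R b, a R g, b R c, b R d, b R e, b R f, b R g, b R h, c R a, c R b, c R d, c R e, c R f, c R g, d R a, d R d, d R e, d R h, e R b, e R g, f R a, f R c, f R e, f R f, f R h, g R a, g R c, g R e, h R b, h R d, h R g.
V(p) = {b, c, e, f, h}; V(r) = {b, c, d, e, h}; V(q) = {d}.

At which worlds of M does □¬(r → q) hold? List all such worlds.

Let φ = □¬(r → q). Evaluate φ at each world:
  a (successors {b, g}): φ is false.
  b (successors {c, d, e, f, g, h}): φ is false.
  c (successors {a, b, d, e, f, g}): φ is false.
  d (successors {a, d, e, h}): φ is false.
  e (successors {b, g}): φ is false.
  f (successors {a, c, e, f, h}): φ is false.
  g (successors {a, c, e}): φ is false.
  h (successors {b, d, g}): φ is false.
For instance, at a:
  At a: □¬(r → q) requires ¬(r → q) at every successor {b, g}.
    ¬(r → q) fails at g, so □¬(r → q) is false at a.
Satisfying worlds: none.

none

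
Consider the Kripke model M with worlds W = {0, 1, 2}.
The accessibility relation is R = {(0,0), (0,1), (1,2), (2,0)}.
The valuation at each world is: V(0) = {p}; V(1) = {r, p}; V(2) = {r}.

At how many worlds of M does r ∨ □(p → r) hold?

2

Let φ = r ∨ □(p → r). Evaluate φ at each world:
  0 (successors {0, 1}): φ is false.
  1 (successors {2}): φ is true.
  2 (successors {0}): φ is true.
For instance, at 2:
  At 2: r is true, □(p → r) is false, so r ∨ □(p → r) is true.
    At 2: □(p → r) requires p → r at every successor {0}.
      p → r fails at 0, so □(p → r) is false at 2.
Satisfying worlds: {1, 2}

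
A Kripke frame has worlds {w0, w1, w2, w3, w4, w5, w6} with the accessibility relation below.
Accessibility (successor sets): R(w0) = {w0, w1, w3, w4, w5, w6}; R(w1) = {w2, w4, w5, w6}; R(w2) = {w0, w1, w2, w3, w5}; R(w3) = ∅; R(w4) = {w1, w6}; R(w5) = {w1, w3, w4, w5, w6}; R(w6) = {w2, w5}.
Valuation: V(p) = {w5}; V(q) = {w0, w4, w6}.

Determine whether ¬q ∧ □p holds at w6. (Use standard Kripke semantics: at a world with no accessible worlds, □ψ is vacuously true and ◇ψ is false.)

At w6: ¬q is false, □p is false, so ¬q ∧ □p is false.
  At w6: □p requires p at every successor {w2, w5}.
    p fails at w2, so □p is false at w6.

No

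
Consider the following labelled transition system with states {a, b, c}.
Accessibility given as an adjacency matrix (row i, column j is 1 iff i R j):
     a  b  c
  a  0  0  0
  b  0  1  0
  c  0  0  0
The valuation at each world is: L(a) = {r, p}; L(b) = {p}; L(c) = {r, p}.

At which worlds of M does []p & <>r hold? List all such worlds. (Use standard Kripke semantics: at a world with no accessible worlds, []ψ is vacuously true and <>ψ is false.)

none

Recall that []ψ holds at a world iff ψ holds at every accessible world, and <>ψ holds iff ψ holds at some accessible world.
Let φ = []p & <>r. Evaluate φ at each world:
  a (successors ∅): φ is false.
  b (successors {b}): φ is false.
  c (successors ∅): φ is false.
For instance, at b:
  At b: []p is true, <>r is false, so []p & <>r is false.
    At b: []p requires p at every successor {b}.
      At b: p is true.
    So []p is true at b.
    At b: <>r requires r at some successor in {b}.
      At b: r is false.
    So <>r is false at b.
Satisfying worlds: none.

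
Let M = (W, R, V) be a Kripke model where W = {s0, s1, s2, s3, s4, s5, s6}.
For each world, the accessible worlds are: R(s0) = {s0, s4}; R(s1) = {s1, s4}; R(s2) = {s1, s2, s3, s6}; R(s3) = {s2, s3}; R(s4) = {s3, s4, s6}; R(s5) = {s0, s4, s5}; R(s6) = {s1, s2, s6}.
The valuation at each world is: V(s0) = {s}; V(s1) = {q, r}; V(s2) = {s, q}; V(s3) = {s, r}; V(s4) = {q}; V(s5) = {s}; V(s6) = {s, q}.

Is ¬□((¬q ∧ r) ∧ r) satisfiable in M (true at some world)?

Let φ = ¬□((¬q ∧ r) ∧ r). Evaluate φ at each world:
  s0 (successors {s0, s4}): φ is true.
  s1 (successors {s1, s4}): φ is true.
  s2 (successors {s1, s2, s3, s6}): φ is true.
  s3 (successors {s2, s3}): φ is true.
  s4 (successors {s3, s4, s6}): φ is true.
  s5 (successors {s0, s4, s5}): φ is true.
  s6 (successors {s1, s2, s6}): φ is true.
Detail at s0 (witness):
  At s0: □((¬q ∧ r) ∧ r) is false, so ¬□((¬q ∧ r) ∧ r) is true.
    At s0: □((¬q ∧ r) ∧ r) requires (¬q ∧ r) ∧ r at every successor {s0, s4}.
      (¬q ∧ r) ∧ r fails at s0, so □((¬q ∧ r) ∧ r) is false at s0.

Yes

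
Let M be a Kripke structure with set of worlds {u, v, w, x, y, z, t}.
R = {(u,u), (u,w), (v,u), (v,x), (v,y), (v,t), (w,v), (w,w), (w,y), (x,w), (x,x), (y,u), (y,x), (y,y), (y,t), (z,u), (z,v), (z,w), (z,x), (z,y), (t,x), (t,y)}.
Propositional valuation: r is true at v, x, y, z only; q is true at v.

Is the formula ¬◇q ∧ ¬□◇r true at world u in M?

At u: ¬◇q is true, ¬□◇r is true, so ¬◇q ∧ ¬□◇r is true.
  At u: ◇q is false, so ¬◇q is true.
    At u: ◇q requires q at some successor in {u, w}.
      At u: q is false.
      At w: q is false.
    So ◇q is false at u.
  At u: □◇r is false, so ¬□◇r is true.
    At u: □◇r requires ◇r at every successor {u, w}.
      ◇r fails at u, so □◇r is false at u.

Yes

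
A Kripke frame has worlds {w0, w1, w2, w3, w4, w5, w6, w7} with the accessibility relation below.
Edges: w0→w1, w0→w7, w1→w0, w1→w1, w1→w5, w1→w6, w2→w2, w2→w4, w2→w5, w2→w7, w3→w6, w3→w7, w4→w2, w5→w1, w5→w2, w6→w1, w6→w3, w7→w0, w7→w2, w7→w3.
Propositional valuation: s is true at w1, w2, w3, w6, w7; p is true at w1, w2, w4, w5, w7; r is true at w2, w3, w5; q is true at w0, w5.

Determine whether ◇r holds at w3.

At w3: ◇r requires r at some successor in {w6, w7}.
  At w6: r is false.
  At w7: r is false.
So ◇r is false at w3.

No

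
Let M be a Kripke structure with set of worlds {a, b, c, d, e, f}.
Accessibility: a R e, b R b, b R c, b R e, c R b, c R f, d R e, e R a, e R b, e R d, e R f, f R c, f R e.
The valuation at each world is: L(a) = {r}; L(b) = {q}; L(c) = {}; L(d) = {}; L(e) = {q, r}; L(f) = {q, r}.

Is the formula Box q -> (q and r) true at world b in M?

Yes

At b: Box q is false, q and r is false, so Box q -> (q and r) is true.
  At b: Box q requires q at every successor {b, c, e}.
    q fails at c, so Box q is false at b.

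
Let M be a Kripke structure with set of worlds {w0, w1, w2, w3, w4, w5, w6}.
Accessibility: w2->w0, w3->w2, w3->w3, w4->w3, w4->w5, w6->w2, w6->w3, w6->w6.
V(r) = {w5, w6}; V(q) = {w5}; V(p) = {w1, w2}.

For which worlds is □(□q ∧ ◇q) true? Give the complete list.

w0, w1, w5

Let φ = □(□q ∧ ◇q). Evaluate φ at each world:
  w0 (successors ∅): φ is true.
  w1 (successors ∅): φ is true.
  w2 (successors {w0}): φ is false.
  w3 (successors {w2, w3}): φ is false.
  w4 (successors {w3, w5}): φ is false.
  w5 (successors ∅): φ is true.
  w6 (successors {w2, w3, w6}): φ is false.
For instance, at w6:
  At w6: □(□q ∧ ◇q) requires □q ∧ ◇q at every successor {w2, w3, w6}.
    □q ∧ ◇q fails at w2, so □(□q ∧ ◇q) is false at w6.
      At w2: □q is false, ◇q is false, so □q ∧ ◇q is false.
Satisfying worlds: {w0, w1, w5}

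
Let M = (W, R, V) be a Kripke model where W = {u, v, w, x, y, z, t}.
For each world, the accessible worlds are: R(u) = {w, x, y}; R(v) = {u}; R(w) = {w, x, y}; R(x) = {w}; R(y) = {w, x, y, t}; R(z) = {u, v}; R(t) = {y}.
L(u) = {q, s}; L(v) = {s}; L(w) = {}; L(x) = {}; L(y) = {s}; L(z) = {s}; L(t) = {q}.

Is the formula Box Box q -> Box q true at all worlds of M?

Let φ = Box Box q -> Box q. Evaluate φ at each world:
  u (successors {w, x, y}): φ is true.
  v (successors {u}): φ is true.
  w (successors {w, x, y}): φ is true.
  x (successors {w}): φ is true.
  y (successors {w, x, y, t}): φ is true.
  z (successors {u, v}): φ is true.
  t (successors {y}): φ is true.
For instance, at z:
  At z: Box Box q is false, Box q is false, so Box Box q -> Box q is true.
    At z: Box Box q requires Box q at every successor {u, v}.
      Box q fails at u, so Box Box q is false at z.
    At z: Box q requires q at every successor {u, v}.
      q fails at v, so Box q is false at z.

Yes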